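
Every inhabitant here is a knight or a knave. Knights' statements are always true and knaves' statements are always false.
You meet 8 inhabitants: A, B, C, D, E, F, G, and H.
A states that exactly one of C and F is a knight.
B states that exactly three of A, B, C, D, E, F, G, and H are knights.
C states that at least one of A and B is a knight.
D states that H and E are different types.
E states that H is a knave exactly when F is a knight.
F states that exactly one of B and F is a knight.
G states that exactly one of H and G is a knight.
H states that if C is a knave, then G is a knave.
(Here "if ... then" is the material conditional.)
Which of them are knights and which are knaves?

A is a knave, B is a knave, C is a knave, D is a knave, E is a knave, F is a knave, G is a knight, and H is a knave.

A is a knave, so "exactly one of C and F is a knight" must be false — and it is.
B is a knave, and the claim "exactly three of A, B, C, D, E, F, G, and H are knights" is indeed false.
Since C is a knave, "at least one of A and B is a knight" needs to be false, which holds.
D is a knave; "H and E are different types" is false, as required.
E is a knave, so "H is a knave exactly when F is a knight" must be false — and it is.
Since F is a knave, "exactly one of B and F is a knight" needs to be false, which holds.
G is a knight, so "exactly one of H and G is a knight" must be true — and it is.
H is a knave, and the claim "if C is a knave, then G is a knave" is indeed false.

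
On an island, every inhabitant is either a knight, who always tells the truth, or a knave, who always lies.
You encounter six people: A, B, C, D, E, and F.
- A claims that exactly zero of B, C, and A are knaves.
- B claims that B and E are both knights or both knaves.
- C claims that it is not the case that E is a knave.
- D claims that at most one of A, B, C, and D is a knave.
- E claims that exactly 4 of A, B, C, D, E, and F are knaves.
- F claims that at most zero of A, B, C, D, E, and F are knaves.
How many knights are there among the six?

The unique consistent assignment is A=knave, B=knave, C=knight, D=knave, E=knight, F=knave.
That has 2 knights.

2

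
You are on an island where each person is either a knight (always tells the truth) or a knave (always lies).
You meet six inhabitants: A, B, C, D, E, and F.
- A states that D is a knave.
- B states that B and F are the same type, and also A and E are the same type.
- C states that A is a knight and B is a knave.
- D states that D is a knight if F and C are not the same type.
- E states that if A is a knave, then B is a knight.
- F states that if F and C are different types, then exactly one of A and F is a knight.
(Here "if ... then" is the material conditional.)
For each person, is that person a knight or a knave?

A is a knave, so "D is a knave" must be false — and it is.
As a knave, B's statement "B and F are the same type, and also A and E are the same type" should be false; it is.
C is a knave, and the claim "A is a knight and B is a knave" is indeed false.
D is a knight, so "D is a knight if F and C are not the same type" must be True — and it is.
E is a knave, and the claim "if A is a knave, then B is a knight" is indeed false.
Since F is a knight, "if F and C are different types, then exactly one of A and F is a knight" needs to be True, which holds.

A is a knave, B is a knave, C is a knave, D is a knight, E is a knave, and F is a knight.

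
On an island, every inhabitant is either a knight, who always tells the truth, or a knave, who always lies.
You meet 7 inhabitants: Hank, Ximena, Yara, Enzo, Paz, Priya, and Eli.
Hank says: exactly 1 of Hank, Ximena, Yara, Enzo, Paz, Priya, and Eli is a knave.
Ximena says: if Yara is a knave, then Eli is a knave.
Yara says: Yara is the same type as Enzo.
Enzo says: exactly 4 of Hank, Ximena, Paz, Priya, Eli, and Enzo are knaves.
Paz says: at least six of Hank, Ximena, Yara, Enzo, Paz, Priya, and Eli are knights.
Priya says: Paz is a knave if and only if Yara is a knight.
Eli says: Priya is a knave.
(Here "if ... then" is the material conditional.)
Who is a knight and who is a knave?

Hank is a knave, Ximena is a knave, Yara is a knave, Enzo is a knight, Paz is a knave, Priya is a knave, and Eli is a knight.

As a knave, Hank's statement "exactly 1 of Hank, Ximena, Yara, Enzo, Paz, Priya, and Eli is a knave" should be false; it is.
Since Ximena is a knave, "if Yara is a knave, then Eli is a knave" needs to be false, which holds.
Yara is a knave; "Yara is the same type as Enzo" is false, as required.
Enzo is a knight, and the claim "exactly 4 of Hank, Ximena, Paz, Priya, Eli, and Enzo are knaves" is indeed True.
Since Paz is a knave, "at least six of Hank, Ximena, Yara, Enzo, Paz, Priya, and Eli are knights" needs to be false, which holds.
Priya (knave): "Paz is a knave if and only if Yara is a knight" — false. ✓
Eli is a knight; "Priya is a knave" is True, as required.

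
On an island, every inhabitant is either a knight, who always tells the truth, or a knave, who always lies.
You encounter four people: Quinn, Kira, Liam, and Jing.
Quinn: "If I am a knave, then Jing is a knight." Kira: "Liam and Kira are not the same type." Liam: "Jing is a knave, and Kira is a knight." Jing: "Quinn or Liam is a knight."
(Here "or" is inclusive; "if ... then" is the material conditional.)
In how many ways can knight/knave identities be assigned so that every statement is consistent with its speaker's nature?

Consistent assignments:
  Quinn=knight, Kira=knight, Liam=knave, Jing=knight
  Quinn=knight, Kira=knave, Liam=knave, Jing=knight
  Quinn=knave, Kira=knave, Liam=knave, Jing=knave

3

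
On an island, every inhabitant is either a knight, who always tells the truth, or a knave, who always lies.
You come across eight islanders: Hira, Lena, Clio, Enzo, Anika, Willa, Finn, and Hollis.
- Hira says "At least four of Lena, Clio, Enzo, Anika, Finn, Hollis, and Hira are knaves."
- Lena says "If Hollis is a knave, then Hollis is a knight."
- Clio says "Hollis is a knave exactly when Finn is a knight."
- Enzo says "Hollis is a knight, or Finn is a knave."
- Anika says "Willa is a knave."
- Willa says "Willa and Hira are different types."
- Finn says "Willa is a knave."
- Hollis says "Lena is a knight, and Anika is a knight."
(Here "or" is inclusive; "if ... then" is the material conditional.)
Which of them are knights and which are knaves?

Hira is a knave, Lena is a knight, Clio is a knave, Enzo is a knight, Anika is a knight, Willa is a knave, Finn is a knight, and Hollis is a knight.

Hira is a knave, and the claim "at least four of Lena, Clio, Enzo, Anika, Finn, Hollis, and Hira are knaves" is indeed false.
Lena (knight): "if Hollis is a knave, then Hollis is a knight" — true. ✓
Clio is a knave, so "Hollis is a knave exactly when Finn is a knight" must be false — and it is.
Enzo is a knight, and the claim "Hollis is a knight, or Finn is a knave" is indeed true.
Anika is a knight, and the claim "Willa is a knave" is indeed true.
As a knave, Willa's statement "Willa and Hira are different types" should be false; it is.
Finn is a knight; "Willa is a knave" is true, as required.
Hollis is a knight, so "Lena is a knight, and Anika is a knight" must be true — and it is.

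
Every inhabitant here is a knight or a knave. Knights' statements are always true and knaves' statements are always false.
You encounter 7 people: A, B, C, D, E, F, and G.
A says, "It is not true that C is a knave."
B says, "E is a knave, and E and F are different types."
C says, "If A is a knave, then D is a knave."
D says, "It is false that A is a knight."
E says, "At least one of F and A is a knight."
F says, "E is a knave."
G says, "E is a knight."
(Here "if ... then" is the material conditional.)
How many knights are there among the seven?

4

The unique consistent assignment is A=knight, B=knave, C=knight, D=knave, E=knight, F=knave, G=knight.
That has 4 knights.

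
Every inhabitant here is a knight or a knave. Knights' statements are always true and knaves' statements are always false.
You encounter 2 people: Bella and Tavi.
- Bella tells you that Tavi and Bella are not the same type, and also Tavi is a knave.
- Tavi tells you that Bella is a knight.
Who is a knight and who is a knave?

Bella is a knave and Tavi is a knave.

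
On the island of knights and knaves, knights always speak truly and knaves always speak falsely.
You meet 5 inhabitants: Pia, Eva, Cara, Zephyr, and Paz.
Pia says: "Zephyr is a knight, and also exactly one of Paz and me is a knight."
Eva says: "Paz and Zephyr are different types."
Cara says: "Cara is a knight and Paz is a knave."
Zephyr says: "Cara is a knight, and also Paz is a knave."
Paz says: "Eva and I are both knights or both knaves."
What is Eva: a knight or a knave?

Eva is a knight.

Consistent assignments: {Pia=knight, Eva=knight, Cara=knight, Zephyr=knight, Paz=knave}; {Pia=knave, Eva=knight, Cara=knight, Zephyr=knight, Paz=knave}; {Pia=knave, Eva=knight, Cara=knave, Zephyr=knave, Paz=knight}
In every consistent assignment, Eva is a knight.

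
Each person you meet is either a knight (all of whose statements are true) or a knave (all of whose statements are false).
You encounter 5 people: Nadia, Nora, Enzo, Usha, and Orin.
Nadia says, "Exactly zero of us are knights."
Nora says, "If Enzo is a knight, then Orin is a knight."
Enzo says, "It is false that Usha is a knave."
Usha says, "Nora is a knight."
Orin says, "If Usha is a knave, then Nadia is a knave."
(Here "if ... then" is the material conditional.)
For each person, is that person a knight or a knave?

Suppose Nadia is a knight. Then Nadia's statement "exactly zero of us are knights" would have to be true. Checking the 16 ways to assign the others, none is consistent with every speaker.
(For instance, with Nora=knight, Enzo=knight, Usha=knight, Orin=knight, Nadia's claim "exactly zero of us are knights" comes out false where it would need to be true.)
So Nadia must be a knave, making "exactly zero of us are knights" false. Taking Nadia=knave, Nora=knight, Enzo=knight, Usha=knight, Orin=knight, each remaining statement checks out:
  Nora (knight): "if Enzo is a knight, then Orin is a knight" — true. ✓
  Enzo (knight): "it is false that Usha is a knave" — true. ✓
  Usha (knight): "Nora is a knight" — true. ✓
  Orin (knight): "if Usha is a knave, then Nadia is a knave" — true. ✓
This is the unique consistent assignment.

Knights: Nora, Enzo, Usha, and Orin. Knaves: Nadia.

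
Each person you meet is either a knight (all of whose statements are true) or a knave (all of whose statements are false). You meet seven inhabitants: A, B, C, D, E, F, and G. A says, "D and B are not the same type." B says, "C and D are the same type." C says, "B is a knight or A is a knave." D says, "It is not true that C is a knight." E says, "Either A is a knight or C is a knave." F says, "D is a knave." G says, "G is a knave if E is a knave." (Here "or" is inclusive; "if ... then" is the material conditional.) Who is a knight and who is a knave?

Since A is a knight, "D and B are not the same type" needs to be True, which holds.
B is a knave; "C and D are the same type" is False, as required.
Since C is a knave, "B is a knight or A is a knave" needs to be False, which holds.
D (knight): "it is not true that C is a knight" — True. ✓
E is a knight, and the claim "either A is a knight or C is a knave" is indeed True.
F (knave): "D is a knave" — False. ✓
G (knight): "G is a knave if E is a knave" — True. ✓

Knights: A, D, E, and G. Knaves: B, C, and F.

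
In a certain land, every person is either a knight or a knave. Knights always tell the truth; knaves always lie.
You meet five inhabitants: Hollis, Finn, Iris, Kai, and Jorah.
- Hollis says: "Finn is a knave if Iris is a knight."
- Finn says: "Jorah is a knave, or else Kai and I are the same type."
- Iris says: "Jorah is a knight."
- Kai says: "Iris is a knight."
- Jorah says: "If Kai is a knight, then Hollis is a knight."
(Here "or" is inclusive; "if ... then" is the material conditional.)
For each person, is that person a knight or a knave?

Hollis (knight): "Finn is a knave if Iris is a knight" — True. ✓
Finn is a knave, and the claim "Jorah is a knave, or else Kai and I are the same type" is indeed False.
Iris is a knight, and the claim "Jorah is a knight" is indeed True.
Kai is a knight; "Iris is a knight" is True, as required.
As a knight, Jorah's statement "if Kai is a knight, then Hollis is a knight" should be True; it is.

Hollis is a knight, Finn is a knave, Iris is a knight, Kai is a knight, and Jorah is a knight.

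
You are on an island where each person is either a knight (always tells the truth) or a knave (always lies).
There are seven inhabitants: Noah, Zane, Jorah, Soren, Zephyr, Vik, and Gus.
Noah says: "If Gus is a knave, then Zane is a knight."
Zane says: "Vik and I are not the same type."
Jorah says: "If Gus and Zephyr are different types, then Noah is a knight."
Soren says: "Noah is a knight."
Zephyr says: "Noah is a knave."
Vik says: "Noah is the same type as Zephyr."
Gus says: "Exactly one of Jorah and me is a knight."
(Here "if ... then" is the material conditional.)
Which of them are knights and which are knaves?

Noah is a knave; "if Gus is a knave, then Zane is a knight" is False, as required.
Since Zane is a knave, "Vik and I are not the same type" needs to be False, which holds.
Jorah is a knave; "if Gus and Zephyr are different types, then Noah is a knight" is False, as required.
As a knave, Soren's statement "Noah is a knight" should be False; it is.
Zephyr is a knight; "Noah is a knave" is true, as required.
Vik (knave): "Noah is the same type as Zephyr" — False. ✓
Gus is a knave, and the claim "exactly one of Jorah and me is a knight" is indeed False.

Noah is a knave, Zane is a knave, Jorah is a knave, Soren is a knave, Zephyr is a knight, Vik is a knave, and Gus is a knave.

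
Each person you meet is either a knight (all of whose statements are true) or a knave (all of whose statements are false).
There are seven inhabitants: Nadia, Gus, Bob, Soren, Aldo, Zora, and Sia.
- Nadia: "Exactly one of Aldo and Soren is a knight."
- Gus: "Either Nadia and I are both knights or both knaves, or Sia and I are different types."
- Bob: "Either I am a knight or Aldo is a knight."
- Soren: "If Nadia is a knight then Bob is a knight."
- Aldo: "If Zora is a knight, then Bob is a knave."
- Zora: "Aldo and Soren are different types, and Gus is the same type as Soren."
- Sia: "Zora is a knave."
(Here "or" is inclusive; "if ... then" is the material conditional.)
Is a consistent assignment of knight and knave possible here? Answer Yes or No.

Yes

One consistent assignment: Nadia=knight, Gus=knight, Bob=knight, Soren=knight, Aldo=knave, Zora=knight, Sia=knave.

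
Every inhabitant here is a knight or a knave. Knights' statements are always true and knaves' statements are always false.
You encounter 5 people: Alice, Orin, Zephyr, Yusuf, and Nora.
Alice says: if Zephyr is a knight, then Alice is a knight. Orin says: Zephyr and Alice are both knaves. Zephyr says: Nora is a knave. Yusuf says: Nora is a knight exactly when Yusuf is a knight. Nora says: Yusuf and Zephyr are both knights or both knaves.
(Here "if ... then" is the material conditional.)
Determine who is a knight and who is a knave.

Alice is a knight, Orin is a knave, Zephyr is a knave, Yusuf is a knave, and Nora is a knight.

Alice (knight): "if Zephyr is a knight, then Alice is a knight" — True. ✓
Since Orin is a knave, "Zephyr and Alice are both knaves" needs to be false, which holds.
Zephyr is a knave; "Nora is a knave" is false, as required.
Yusuf (knave): "Nora is a knight exactly when Yusuf is a knight" — false. ✓
Nora is a knight, so "Yusuf and Zephyr are both knights or both knaves" must be True — and it is.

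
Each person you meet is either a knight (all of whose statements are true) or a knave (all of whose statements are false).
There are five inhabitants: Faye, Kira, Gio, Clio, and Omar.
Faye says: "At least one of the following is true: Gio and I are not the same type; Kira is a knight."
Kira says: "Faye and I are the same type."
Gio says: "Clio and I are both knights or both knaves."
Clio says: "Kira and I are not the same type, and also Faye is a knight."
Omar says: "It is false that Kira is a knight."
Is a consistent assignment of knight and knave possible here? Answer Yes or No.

One consistent assignment: Faye=knight, Kira=knave, Gio=knave, Clio=knight, Omar=knight.

Yes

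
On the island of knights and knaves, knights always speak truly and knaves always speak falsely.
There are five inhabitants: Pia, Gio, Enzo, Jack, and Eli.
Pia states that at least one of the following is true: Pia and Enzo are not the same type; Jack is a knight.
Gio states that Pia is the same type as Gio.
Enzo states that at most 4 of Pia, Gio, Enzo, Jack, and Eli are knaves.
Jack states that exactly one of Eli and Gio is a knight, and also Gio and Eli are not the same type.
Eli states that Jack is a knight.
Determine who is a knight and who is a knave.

Pia is a knight, Gio is a knave, Enzo is a knight, Jack is a knight, and Eli is a knight.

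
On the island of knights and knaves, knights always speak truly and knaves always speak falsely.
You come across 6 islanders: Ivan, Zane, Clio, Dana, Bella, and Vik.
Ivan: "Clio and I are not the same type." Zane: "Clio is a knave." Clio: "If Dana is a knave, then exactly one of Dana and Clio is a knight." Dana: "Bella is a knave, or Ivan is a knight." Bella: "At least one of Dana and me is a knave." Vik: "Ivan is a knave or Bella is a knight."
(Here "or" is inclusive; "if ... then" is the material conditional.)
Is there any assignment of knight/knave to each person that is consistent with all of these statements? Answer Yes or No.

Yes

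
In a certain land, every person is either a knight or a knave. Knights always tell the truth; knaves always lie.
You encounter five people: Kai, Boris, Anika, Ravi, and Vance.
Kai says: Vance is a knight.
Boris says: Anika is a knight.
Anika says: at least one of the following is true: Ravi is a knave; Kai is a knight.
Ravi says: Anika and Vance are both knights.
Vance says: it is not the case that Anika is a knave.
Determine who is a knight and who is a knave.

Kai (knight): "Vance is a knight" — true. ✓
Boris (knight): "Anika is a knight" — true. ✓
Anika is a knight; "at least one of the following is true: Ravi is a knave; Kai is a knight" is true, as required.
As a knight, Ravi's statement "Anika and Vance are both knights" should be true; it is.
Vance is a knight; "it is not the case that Anika is a knave" is true, as required.

Knights: Kai, Boris, Anika, Ravi, and Vance. Knaves: none.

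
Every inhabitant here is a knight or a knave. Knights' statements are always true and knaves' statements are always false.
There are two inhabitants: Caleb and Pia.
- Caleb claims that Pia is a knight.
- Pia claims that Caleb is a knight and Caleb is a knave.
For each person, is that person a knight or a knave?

Caleb is a knave and Pia is a knave.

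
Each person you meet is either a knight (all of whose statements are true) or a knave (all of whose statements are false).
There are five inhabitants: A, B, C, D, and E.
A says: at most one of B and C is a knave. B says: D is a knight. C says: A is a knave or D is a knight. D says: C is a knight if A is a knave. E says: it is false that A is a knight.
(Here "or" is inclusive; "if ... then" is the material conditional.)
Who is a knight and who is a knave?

A is a knight, B is a knight, C is a knight, D is a knight, and E is a knave.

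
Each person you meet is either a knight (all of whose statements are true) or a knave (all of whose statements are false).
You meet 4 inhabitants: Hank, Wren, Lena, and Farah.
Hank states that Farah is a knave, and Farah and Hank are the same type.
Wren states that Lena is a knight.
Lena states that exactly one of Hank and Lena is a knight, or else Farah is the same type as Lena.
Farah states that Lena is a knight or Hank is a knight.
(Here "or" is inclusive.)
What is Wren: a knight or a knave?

Wren is a knight.

Consistent assignments: {Hank=knave, Wren=knight, Lena=knight, Farah=knight}
In every consistent assignment, Wren is a knight.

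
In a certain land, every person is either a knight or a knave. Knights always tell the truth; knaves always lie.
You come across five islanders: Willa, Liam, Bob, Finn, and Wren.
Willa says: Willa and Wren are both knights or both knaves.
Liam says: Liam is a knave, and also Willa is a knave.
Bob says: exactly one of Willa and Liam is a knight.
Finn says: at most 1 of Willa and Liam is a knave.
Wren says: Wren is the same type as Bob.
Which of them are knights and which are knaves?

Willa is a knight, Liam is a knave, Bob is a knight, Finn is a knight, and Wren is a knight.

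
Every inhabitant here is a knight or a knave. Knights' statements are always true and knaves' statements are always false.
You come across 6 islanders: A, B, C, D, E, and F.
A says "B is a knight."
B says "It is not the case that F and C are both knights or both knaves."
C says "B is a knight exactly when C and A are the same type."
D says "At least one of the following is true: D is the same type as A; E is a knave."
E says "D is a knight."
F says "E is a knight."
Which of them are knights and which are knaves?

As a knight, A's statement "B is a knight" should be true; it is.
Since B is a knight, "it is not the case that F and C are both knights or both knaves" needs to be true, which holds.
As a knave, C's statement "B is a knight exactly when C and A are the same type" should be false; it is.
Since D is a knight, "at least one of the following is true: D is the same type as A; E is a knave" needs to be true, which holds.
As a knight, E's statement "D is a knight" should be true; it is.
F is a knight, so "E is a knight" must be true — and it is.

Knights: A, B, D, E, and F. Knaves: C.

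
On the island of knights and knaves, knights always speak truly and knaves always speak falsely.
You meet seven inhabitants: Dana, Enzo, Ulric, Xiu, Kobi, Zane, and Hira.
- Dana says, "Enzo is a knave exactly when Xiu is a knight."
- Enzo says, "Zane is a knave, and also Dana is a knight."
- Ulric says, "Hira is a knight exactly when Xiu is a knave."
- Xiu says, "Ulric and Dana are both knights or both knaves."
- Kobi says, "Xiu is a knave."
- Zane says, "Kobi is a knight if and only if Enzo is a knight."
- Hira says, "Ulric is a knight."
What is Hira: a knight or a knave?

Consistent assignments: {Dana=knave, Enzo=knave, Ulric=knight, Xiu=knave, Kobi=knight, Zane=knave, Hira=knight}
In every consistent assignment, Hira is a knight.

Hira is a knight.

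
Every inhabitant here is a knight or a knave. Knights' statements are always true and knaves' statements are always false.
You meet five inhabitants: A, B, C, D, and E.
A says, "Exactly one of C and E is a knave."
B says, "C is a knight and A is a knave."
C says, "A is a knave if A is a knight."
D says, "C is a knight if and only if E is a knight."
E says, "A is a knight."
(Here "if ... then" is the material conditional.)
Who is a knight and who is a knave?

A (knight): "exactly one of C and E is a knave" — True. ✓
B is a knave, so "C is a knight and A is a knave" must be False — and it is.
C is a knave; "A is a knave if A is a knight" is False, as required.
As a knave, D's statement "C is a knight if and only if E is a knight" should be False; it is.
E is a knight, so "A is a knight" must be True — and it is.

Knights: A and E. Knaves: B, C, and D.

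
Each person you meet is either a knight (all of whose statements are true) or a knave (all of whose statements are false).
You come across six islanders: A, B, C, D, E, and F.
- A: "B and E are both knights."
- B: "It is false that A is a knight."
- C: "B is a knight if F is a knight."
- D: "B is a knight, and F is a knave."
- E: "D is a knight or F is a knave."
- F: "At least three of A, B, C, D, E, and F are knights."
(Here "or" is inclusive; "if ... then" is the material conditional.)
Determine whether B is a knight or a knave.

B is a knight.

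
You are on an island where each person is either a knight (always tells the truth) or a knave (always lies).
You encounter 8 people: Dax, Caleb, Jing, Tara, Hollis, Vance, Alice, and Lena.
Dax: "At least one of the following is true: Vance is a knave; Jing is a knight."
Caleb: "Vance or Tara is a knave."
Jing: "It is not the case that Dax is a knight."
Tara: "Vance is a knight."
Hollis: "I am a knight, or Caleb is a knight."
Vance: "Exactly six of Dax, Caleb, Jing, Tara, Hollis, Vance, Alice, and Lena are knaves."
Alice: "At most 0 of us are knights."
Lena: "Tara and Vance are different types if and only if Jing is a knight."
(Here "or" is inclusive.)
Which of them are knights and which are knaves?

Dax is a knight, Caleb is a knight, Jing is a knave, Tara is a knave, Hollis is a knight, Vance is a knave, Alice is a knave, and Lena is a knight.

Dax is a knight, so "at least one of the following is true: Vance is a knave; Jing is a knight" must be True — and it is.
Caleb is a knight; "Vance or Tara is a knave" is True, as required.
Jing is a knave, so "it is not the case that Dax is a knight" must be false — and it is.
Tara (knave): "Vance is a knight" — false. ✓
Hollis (knight): "I am a knight, or Caleb is a knight" — True. ✓
Since Vance is a knave, "exactly six of Dax, Caleb, Jing, Tara, Hollis, Vance, Alice, and Lena are knaves" needs to be false, which holds.
Alice (knave): "at most 0 of us are knights" — false. ✓
Lena is a knight; "Tara and Vance are different types if and only if Jing is a knight" is True, as required.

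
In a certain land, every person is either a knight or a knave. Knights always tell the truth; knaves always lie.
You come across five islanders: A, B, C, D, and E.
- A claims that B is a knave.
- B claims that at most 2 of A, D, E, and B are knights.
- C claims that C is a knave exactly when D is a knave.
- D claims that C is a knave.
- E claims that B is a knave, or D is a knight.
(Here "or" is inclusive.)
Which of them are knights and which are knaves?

A is a knight, B is a knave, C is a knave, D is a knight, and E is a knight.

Suppose A is a knave. Then A's statement "B is a knave" would have to be false. Checking the 16 ways to assign the others, none is consistent with every speaker.
(For instance, with B=knave, C=knave, D=knight, E=knight, A's claim "B is a knave" comes out true where it would need to be false.)
So A must be a knight, making "B is a knave" true. Taking A=knight, B=knave, C=knave, D=knight, E=knight, each remaining statement checks out:
  B (knave): "at most 2 of A, D, E, and B are knights" — false. ✓
  C (knave): "C is a knave exactly when D is a knave" — false. ✓
  D (knight): "C is a knave" — true. ✓
  E (knight): "B is a knave, or D is a knight" — true. ✓
This is the unique consistent assignment.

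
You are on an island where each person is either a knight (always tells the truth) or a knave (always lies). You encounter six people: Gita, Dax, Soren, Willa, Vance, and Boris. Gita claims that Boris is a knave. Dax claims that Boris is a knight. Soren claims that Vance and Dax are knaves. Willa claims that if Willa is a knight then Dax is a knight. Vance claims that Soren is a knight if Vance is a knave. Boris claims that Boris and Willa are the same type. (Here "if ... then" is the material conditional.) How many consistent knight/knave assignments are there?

Consistent assignments:
  Gita=knave, Dax=knight, Soren=knave, Willa=knight, Vance=knight, Boris=knight
  Gita=knave, Dax=knight, Soren=knave, Willa=knight, Vance=knave, Boris=knight

2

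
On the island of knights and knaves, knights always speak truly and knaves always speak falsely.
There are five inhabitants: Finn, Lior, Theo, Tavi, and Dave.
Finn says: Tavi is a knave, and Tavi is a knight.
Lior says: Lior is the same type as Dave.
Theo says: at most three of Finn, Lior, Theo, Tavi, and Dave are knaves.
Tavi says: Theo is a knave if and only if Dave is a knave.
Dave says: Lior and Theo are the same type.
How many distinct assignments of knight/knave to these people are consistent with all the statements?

2

Consistent assignments:
  Finn=knave, Lior=knight, Theo=knight, Tavi=knight, Dave=knight
  Finn=knave, Lior=knave, Theo=knave, Tavi=knave, Dave=knight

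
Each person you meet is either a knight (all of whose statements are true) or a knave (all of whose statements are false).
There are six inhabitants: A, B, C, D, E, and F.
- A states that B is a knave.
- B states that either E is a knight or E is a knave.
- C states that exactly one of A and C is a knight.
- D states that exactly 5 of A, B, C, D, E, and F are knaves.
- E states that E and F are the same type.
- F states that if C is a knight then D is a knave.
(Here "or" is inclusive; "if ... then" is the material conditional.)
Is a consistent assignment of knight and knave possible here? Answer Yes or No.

Yes

One consistent assignment: A=knave, B=knight, C=knight, D=knave, E=knight, F=knight.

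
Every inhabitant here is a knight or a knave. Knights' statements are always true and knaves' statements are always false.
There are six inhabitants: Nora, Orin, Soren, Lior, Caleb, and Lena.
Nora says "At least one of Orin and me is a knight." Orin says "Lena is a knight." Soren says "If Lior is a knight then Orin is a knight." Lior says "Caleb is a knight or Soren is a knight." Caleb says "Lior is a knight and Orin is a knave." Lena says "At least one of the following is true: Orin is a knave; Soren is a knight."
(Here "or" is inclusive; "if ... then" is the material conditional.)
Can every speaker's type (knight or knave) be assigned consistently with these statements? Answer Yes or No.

Yes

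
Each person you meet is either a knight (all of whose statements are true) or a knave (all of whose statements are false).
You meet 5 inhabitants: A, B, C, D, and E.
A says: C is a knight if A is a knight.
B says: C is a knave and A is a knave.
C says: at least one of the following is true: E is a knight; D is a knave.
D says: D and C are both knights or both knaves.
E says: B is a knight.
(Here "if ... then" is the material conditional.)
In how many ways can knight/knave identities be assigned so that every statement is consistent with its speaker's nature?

1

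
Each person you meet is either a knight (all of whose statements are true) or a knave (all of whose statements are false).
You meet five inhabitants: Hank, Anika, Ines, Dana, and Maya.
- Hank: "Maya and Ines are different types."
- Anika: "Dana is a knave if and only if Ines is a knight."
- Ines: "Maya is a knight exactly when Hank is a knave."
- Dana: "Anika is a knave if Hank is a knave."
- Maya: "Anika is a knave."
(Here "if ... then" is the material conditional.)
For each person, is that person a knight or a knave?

Knights: Ines, Dana, and Maya. Knaves: Hank and Anika.

Suppose Hank is a knight. Then Hank's statement "Maya and Ines are different types" would have to be true. Checking the 16 ways to assign the others, none is consistent with every speaker.
(For instance, with Anika=knave, Ines=knight, Dana=knight, Maya=knight, Hank's claim "Maya and Ines are different types" comes out false where it would need to be true.)
So Hank must be a knave, making "Maya and Ines are different types" false. Taking Hank=knave, Anika=knave, Ines=knight, Dana=knight, Maya=knight, each remaining statement checks out:
  Anika (knave): "Dana is a knave if and only if Ines is a knight" — false. ✓
  Ines (knight): "Maya is a knight exactly when Hank is a knave" — true. ✓
  Dana (knight): "Anika is a knave if Hank is a knave" — true. ✓
  Maya (knight): "Anika is a knave" — true. ✓
This is the unique consistent assignment.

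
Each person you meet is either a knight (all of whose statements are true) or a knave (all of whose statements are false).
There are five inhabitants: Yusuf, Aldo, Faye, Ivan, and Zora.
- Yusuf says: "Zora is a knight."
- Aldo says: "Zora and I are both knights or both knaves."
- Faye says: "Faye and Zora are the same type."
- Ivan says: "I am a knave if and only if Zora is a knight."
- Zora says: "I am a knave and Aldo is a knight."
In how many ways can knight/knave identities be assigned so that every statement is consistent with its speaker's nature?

0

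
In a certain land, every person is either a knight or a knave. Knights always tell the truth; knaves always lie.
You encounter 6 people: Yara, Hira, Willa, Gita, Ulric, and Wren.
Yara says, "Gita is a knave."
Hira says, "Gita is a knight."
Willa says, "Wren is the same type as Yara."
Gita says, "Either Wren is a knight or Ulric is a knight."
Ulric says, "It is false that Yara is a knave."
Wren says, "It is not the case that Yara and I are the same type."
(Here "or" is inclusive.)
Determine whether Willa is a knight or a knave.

Willa is a knave.

Consistent assignments: {Yara=knave, Hira=knight, Willa=knave, Gita=knight, Ulric=knave, Wren=knight}
In every consistent assignment, Willa is a knave.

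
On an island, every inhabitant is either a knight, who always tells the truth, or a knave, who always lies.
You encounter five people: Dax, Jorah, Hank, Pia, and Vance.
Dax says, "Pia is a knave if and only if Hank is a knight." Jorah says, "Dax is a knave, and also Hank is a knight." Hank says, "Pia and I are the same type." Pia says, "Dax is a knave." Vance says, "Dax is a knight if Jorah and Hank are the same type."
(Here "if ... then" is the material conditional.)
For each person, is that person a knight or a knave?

Dax is a knave, Jorah is a knight, Hank is a knight, Pia is a knight, and Vance is a knave.

Suppose Dax is a knight. Then Dax's statement "Pia is a knave if and only if Hank is a knight" would have to be true. Checking the 16 ways to assign the others, none is consistent with every speaker.
(For instance, with Jorah=knight, Hank=knight, Pia=knight, Vance=knave, Dax's claim "Pia is a knave if and only if Hank is a knight" comes out false where it would need to be true.)
So Dax must be a knave, making "Pia is a knave if and only if Hank is a knight" false. Taking Dax=knave, Jorah=knight, Hank=knight, Pia=knight, Vance=knave, each remaining statement checks out:
  Jorah (knight): "Dax is a knave, and also Hank is a knight" — true. ✓
  Hank (knight): "Pia and I are the same type" — true. ✓
  Pia (knight): "Dax is a knave" — true. ✓
  Vance (knave): "Dax is a knight if Jorah and Hank are the same type" — false. ✓
This is the unique consistent assignment.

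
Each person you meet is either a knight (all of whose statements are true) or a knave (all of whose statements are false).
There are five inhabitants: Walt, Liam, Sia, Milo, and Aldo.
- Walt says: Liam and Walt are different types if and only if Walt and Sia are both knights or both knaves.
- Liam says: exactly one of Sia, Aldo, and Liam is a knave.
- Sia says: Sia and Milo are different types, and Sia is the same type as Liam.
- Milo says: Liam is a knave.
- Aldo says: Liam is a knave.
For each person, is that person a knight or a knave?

Knights: Liam and Sia. Knaves: Walt, Milo, and Aldo.

Walt is a knave, and the claim "Liam and Walt are different types if and only if Walt and Sia are both knights or both knaves" is indeed False.
Liam is a knight, and the claim "exactly one of Sia, Aldo, and Liam is a knave" is indeed True.
Sia is a knight, and the claim "Sia and Milo are different types, and Sia is the same type as Liam" is indeed True.
Milo (knave): "Liam is a knave" — False. ✓
Since Aldo is a knave, "Liam is a knave" needs to be False, which holds.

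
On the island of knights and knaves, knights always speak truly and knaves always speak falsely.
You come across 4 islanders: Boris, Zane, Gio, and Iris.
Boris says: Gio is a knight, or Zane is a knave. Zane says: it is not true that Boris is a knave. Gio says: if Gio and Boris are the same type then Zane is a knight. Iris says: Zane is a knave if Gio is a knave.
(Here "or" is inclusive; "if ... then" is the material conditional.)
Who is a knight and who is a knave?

Knights: Boris, Zane, Gio, and Iris. Knaves: none.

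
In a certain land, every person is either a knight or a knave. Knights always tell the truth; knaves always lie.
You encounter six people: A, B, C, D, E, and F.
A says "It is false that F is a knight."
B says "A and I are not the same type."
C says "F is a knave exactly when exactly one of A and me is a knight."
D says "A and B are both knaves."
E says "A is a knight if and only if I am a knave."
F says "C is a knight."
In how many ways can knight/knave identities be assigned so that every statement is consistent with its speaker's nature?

0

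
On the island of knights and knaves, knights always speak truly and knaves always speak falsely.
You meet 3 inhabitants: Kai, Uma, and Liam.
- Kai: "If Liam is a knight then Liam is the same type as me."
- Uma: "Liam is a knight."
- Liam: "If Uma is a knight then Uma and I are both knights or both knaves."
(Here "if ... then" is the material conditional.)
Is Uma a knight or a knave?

Consistent assignments: {Kai=knight, Uma=knight, Liam=knight}; {Kai=knave, Uma=knight, Liam=knight}
In every consistent assignment, Uma is a knight.

Uma is a knight.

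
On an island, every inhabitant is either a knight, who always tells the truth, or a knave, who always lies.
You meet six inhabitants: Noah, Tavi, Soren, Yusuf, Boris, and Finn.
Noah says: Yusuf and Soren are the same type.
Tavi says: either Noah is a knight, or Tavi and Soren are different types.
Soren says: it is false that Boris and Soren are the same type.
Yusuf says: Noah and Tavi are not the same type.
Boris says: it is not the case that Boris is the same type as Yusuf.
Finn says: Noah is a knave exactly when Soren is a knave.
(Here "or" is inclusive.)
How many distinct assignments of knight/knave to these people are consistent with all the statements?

1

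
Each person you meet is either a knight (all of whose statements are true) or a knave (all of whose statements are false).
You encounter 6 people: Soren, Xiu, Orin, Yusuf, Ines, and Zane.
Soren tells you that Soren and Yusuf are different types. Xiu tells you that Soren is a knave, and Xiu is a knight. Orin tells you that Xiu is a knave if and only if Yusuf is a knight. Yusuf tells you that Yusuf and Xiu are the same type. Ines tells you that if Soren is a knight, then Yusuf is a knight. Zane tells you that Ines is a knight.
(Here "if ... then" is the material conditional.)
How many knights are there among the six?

4

The unique consistent assignment is Soren=knave, Xiu=knight, Orin=knight, Yusuf=knave, Ines=knight, Zane=knight.
That has 4 knights.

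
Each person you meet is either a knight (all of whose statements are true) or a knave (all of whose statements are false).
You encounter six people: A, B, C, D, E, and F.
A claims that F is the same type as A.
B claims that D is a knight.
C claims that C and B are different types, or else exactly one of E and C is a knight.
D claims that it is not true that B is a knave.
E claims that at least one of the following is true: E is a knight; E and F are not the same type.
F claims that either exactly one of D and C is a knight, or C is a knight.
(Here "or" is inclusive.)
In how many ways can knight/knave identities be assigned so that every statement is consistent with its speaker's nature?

2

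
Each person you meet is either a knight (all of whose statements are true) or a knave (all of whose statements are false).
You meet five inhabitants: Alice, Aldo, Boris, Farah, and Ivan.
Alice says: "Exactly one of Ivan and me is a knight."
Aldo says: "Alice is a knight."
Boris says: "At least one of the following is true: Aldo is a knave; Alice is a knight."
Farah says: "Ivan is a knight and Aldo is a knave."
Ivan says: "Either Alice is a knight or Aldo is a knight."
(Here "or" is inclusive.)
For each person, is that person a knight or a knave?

Knights: Boris. Knaves: Alice, Aldo, Farah, and Ivan.

Alice is a knave; "exactly one of Ivan and me is a knight" is false, as required.
Aldo is a knave, and the claim "Alice is a knight" is indeed false.
As a knight, Boris's statement "at least one of the following is true: Aldo is a knave; Alice is a knight" should be True; it is.
Farah is a knave; "Ivan is a knight and Aldo is a knave" is false, as required.
As a knave, Ivan's statement "either Alice is a knight or Aldo is a knight" should be false; it is.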